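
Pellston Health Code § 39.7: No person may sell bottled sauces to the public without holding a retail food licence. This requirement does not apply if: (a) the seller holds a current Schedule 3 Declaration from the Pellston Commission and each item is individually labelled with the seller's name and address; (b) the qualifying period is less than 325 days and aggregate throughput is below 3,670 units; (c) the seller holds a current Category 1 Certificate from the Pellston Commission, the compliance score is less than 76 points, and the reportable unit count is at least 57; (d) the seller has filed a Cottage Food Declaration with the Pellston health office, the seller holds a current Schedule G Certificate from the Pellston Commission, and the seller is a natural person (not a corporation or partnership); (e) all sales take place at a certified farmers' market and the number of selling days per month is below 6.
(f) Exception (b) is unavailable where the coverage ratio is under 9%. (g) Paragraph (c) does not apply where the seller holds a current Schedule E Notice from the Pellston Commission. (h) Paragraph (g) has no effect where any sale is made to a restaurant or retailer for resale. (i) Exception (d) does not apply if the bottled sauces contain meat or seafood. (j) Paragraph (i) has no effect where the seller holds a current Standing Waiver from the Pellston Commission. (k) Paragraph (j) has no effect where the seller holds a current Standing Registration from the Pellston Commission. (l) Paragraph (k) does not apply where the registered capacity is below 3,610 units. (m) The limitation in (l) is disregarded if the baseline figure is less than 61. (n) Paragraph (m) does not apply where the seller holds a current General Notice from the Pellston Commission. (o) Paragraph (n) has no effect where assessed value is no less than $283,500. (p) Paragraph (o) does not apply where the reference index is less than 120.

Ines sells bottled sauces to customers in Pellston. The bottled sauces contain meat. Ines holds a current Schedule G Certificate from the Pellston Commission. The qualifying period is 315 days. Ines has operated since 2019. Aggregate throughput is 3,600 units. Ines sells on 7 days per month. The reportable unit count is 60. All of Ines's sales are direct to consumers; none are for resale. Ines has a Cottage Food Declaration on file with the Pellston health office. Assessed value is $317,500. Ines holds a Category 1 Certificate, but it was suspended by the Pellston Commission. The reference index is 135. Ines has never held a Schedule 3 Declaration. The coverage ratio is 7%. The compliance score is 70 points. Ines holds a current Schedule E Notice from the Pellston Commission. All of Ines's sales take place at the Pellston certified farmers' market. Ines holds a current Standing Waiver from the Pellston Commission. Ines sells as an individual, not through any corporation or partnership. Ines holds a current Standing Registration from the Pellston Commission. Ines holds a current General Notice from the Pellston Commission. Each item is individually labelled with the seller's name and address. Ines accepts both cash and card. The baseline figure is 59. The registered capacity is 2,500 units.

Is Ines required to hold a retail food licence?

Exception (a) does not apply: the Schedule 3 Declaration is not current.
Exception (b)'s conditions are all satisfied: the qualifying period is 315 days, less than the 325 days limit; aggregate throughput is 3,600 units, below the 3,670 units limit. However, paragraph (f) must be considered: (f) operates against (b): the coverage ratio is 7%, under the 9% limit. Exception (b) does not apply.
Exception (c) fails — there is no Category 1 Certificate in force.
Exception (d)'s conditions are all satisfied: a Cottage Food Declaration is on file; a current Schedule G Certificate is held; the seller is a natural person. But applying paragraphs (i)–(p): (i) is engaged — the bottled sauces contain meat. (j) operates (a current Standing Waiver is held), but is set aside by (k): (k) operates against (j): a current Standing Registration is held. (l) would limit (k) — the registered capacity is 2,500 units, below the 3,610 units limit — but (m) sets (l) aside: (m) applies — the baseline figure is 59, less than the 61 limit. (n) is triggered (a current General Notice is held), but is set aside by (o): (o) operates against (n): assessed value is $317,500, meeting the $283,500 threshold. (p) is not triggered (the reference index is 135, not less than 120), so (o) stands. (d) is therefore removed.
Exception (e) fails — the number of selling days per month is 7, not below 6.
None of the exceptions is available; § 39.7 applies in full.

Yes — Ines must hold a retail food licence.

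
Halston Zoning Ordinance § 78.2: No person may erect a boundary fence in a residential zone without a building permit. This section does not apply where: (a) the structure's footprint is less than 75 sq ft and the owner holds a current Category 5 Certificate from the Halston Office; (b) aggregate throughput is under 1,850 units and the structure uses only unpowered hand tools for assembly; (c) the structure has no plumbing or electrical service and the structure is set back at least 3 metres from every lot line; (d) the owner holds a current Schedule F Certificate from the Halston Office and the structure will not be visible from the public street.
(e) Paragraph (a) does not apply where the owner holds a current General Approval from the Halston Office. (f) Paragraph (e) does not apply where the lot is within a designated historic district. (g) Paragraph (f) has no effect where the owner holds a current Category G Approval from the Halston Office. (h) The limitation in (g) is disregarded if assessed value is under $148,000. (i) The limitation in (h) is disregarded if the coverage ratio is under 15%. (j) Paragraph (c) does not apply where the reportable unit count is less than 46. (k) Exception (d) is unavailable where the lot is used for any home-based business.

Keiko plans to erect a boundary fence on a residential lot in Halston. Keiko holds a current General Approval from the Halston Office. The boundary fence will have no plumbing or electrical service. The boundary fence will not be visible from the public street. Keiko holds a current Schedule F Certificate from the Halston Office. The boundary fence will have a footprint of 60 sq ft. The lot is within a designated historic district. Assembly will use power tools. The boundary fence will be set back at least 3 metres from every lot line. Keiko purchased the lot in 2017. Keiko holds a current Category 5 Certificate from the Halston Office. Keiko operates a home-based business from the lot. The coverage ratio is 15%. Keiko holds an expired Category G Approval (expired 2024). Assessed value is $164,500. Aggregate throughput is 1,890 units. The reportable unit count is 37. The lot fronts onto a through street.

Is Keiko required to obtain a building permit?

Exception (a): the structure's footprint is 60 sq ft, less than the 75 sq ft limit; a current Category 5 Certificate is held — every condition holds. Applying paragraphs (e)–(i): (e) would limit (a) — a current General Approval is held — but (f) sets (e) aside: (f) is engaged — the lot is in a historic district. (g) is not engaged (there is no Category G Approval in force), so (f) stands. So (a) applies.
Exception (b) fails — aggregate throughput is 1,890 units, not under 1,850 units.
All of (c)'s requirements are met (there is no plumbing or electrical service; the setback is at least 3 m on every side). However, paragraph (j) must be considered: (j) operates — the reportable unit count is 37, less than the 46 limit. So (c) is unavailable.
Exception (d): a current Schedule F Certificate is held; the structure will not be visible from the street — every condition holds. Turning to paragraph (k): (k) applies — a home-based business operates on the lot. So (d) is unavailable.

No — exception (a) applies; Keiko does not need a building permit.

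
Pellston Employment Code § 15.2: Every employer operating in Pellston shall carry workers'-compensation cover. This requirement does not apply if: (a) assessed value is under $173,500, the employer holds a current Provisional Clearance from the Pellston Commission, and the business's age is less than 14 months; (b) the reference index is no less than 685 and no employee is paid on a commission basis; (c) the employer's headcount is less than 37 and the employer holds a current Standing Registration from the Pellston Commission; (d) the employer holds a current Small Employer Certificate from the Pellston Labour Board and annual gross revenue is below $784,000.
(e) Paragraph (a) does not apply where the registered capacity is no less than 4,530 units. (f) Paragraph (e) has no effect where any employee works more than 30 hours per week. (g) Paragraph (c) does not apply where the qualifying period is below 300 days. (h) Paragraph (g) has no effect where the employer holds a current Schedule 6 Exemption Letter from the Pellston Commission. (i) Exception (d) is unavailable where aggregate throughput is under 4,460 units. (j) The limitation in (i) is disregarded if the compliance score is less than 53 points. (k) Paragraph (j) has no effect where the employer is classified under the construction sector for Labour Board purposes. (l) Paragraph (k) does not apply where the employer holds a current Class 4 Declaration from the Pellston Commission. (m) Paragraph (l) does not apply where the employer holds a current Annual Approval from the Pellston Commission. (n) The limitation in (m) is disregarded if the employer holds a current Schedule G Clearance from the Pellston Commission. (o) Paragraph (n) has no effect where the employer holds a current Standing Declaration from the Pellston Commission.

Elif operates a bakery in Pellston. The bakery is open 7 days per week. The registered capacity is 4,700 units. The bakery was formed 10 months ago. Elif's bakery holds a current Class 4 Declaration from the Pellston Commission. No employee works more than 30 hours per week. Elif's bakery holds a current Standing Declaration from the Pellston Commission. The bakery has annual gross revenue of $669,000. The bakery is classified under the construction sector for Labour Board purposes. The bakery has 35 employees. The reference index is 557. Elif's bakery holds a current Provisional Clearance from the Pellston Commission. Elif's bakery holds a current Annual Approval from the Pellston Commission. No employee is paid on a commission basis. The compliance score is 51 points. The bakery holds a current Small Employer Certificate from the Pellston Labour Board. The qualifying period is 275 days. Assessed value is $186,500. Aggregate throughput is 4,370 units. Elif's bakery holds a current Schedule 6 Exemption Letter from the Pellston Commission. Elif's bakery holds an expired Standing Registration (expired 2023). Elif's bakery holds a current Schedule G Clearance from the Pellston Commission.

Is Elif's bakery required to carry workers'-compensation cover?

Exception (a) fails — assessed value is $186,500, not under $173,500.
Exception (b) does not apply: the reference index is 557, short of 685.
Exception (c) fails — no current Standing Registration is held.
Exception (d)'s conditions are all satisfied: a current Small Employer Certificate is held; annual gross revenue is $669,000, below the $784,000 limit. Turning to paragraphs (i)–(o): (i) operates against (d): aggregate throughput is 4,370 units, under the 4,460 units limit. (j) is engaged (the compliance score is 51 points, less than the 53 points limit), but is displaced by (k): (k) operates against (j): the bakery is classified under the construction sector. (l) would limit (k) — a current Class 4 Declaration is held — but (m) sets (l) aside: (m) applies — a current Annual Approval is held. (n) would limit (m) — a current Schedule G Clearance is held — but (o) sets (n) aside: (o) operates against (n): a current Standing Declaration is held. (d) is therefore removed.
No exception is made out. Elif's bakery falls within the general rule.

Yes — Elif's bakery must carry workers'-compensation cover.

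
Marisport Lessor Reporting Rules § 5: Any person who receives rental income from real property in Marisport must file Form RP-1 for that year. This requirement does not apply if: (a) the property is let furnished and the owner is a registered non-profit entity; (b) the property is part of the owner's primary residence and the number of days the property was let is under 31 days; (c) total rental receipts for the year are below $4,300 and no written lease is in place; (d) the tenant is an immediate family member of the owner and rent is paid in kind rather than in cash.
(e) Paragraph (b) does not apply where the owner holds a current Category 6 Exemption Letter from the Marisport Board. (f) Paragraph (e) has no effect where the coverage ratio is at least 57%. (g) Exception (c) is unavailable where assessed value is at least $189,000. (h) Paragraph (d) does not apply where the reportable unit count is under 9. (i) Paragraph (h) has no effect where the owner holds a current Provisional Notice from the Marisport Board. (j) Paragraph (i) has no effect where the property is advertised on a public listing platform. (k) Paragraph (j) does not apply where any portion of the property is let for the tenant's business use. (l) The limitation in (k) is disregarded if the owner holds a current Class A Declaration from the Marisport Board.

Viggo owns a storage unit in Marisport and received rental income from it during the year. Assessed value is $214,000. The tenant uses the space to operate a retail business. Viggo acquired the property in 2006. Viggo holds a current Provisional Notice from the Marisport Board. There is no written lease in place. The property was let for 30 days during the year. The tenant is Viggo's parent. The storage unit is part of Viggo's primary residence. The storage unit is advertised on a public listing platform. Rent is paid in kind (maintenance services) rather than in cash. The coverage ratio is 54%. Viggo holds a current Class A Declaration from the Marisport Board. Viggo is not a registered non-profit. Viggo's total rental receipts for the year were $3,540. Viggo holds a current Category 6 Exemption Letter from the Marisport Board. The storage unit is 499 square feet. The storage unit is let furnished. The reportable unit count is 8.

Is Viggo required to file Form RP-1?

Exception (a) requires that the owner is a registered non-profit entity; but Viggo is not a registered non-profit, so (a) is unavailable.
Exception (b): the storage unit is part of the primary residence; the number of days the property was let is 30 days, under the 31 days limit — every condition holds. Turning to paragraphs (e)–(f): (e) is engaged — a current Category 6 Exemption Letter is held. (f), which would lift (e), does not operate here — the coverage ratio is 54%, short of 57%. So (b) is unavailable.
Exception (c) is satisfied on its face — total rental receipts for the year are $3,540, below the $4,300 limit; there is no written lease. However, paragraph (g) must be considered: (g) operates against (c): assessed value is $214,000, meeting the $189,000 threshold. Exception (c) does not apply.
Exception (d) is satisfied on its face — the tenant is an immediate family member; rent is paid in kind. But: (h) operates against (d): the reportable unit count is 8, under the 9 limit. (i) would limit (h) — a current Provisional Notice is held — but (j) sets (i) aside: (j) applies — the property is publicly advertised. (k) would limit (j) — the space is let for business use — but (l) sets (k) aside: (l) operates against (k): a current Class A Declaration is held. (d) is therefore removed.
No exception applies. The general rule governs.

Yes — Viggo must file Form RP-1.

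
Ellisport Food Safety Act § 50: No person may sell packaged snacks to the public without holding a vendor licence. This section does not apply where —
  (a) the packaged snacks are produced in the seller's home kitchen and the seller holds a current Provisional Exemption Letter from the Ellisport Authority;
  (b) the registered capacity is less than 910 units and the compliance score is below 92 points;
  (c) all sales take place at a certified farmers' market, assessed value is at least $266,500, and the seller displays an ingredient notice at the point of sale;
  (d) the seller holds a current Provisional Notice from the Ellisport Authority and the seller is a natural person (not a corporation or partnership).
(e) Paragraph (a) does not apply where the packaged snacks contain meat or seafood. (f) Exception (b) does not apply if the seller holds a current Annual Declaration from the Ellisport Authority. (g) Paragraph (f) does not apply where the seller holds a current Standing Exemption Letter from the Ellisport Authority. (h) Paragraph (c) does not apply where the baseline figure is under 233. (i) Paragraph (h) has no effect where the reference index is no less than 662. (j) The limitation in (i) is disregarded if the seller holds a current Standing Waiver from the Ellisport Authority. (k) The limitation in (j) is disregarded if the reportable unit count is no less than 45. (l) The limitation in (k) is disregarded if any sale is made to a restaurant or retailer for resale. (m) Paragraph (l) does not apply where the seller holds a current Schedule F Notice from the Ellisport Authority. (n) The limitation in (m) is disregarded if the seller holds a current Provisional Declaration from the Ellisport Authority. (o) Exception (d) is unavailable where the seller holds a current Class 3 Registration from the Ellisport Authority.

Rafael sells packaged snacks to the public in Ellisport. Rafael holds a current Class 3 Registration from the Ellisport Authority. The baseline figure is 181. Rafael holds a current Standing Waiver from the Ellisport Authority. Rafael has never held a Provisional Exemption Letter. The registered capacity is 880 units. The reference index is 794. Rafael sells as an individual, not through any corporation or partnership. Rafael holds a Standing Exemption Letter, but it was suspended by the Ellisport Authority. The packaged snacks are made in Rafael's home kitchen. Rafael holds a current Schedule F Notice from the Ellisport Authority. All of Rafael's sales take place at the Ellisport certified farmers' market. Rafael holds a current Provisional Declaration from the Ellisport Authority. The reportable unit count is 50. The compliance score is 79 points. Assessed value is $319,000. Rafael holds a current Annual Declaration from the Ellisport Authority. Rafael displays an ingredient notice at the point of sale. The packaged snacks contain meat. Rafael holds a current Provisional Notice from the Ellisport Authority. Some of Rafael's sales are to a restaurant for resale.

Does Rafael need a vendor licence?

Yes — Rafael must hold a vendor licence.

Exception (a) requires that the seller holds a current Provisional Exemption Letter from the Ellisport Authority; but no current Provisional Exemption Letter is held, so (a) is unavailable.
All of (b)'s requirements are met (the registered capacity is 880 units, less than the 910 units limit; the compliance score is 79 points, below the 92 points limit). But applying paragraphs (f)–(g): (f) is engaged — a current Annual Declaration is held. (g) is not engaged (no current Standing Exemption Letter is held), so (f) stands. (b) is therefore removed.
All of (c)'s requirements are met (all sales are at a certified farmers' market; assessed value is $319,000, meeting the $266,500 threshold; an ingredient notice is displayed). However, paragraphs (h)–(n) must be considered: (h) applies — the baseline figure is 181, under the 233 limit. (i) would limit (h) — the reference index is 794, meeting the 662 threshold — but (j) sets (i) aside: (j) operates against (i): a current Standing Waiver is held. (k) is triggered (the reportable unit count is 50, meeting the 45 threshold), but is itself disapplied by (l): (l) applies — some sales are to a restaurant for resale. (m) is engaged (a current Schedule F Notice is held), but yields to (n): (n) applies — a current Provisional Declaration is held. (c) is therefore removed.
Exception (d) is satisfied on its face — a current Provisional Notice is held; the seller is a natural person. However, paragraph (o) must be considered: (o) is triggered — a current Class 3 Registration is held. Exception (d) does not apply.
None of the exceptions is available; § 50 applies in full.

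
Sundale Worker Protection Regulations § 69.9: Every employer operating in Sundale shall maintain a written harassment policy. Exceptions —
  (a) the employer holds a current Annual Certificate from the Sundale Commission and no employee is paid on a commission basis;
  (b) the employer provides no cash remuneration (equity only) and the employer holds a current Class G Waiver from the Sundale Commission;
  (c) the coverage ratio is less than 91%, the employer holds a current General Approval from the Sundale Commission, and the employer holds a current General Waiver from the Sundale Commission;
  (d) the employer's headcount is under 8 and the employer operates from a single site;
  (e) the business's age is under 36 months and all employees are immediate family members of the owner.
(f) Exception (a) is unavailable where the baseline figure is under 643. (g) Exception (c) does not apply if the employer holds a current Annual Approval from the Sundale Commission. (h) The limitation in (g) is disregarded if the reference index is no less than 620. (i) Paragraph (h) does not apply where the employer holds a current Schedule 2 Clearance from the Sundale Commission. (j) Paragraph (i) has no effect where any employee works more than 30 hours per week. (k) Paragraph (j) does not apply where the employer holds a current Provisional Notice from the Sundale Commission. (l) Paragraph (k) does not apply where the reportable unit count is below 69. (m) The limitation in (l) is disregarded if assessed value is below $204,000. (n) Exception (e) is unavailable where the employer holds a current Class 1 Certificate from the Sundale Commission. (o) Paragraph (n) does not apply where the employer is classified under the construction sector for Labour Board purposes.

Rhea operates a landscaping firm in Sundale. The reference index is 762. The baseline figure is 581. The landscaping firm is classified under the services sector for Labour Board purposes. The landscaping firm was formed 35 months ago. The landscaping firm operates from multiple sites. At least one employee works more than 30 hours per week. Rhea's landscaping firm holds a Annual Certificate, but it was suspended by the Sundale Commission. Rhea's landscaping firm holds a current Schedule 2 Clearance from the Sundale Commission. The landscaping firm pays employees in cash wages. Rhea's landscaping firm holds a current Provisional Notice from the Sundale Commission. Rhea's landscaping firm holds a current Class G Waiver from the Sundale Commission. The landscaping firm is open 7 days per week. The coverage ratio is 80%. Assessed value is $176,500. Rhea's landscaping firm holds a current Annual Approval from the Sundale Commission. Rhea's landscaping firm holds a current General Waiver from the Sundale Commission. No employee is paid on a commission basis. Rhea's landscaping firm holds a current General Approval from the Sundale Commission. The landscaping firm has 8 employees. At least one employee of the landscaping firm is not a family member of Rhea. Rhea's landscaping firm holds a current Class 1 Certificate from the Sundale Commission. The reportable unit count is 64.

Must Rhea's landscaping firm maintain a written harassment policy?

Yes — Rhea's landscaping firm must maintain a written harassment policy.

Exception (a) requires that the employer holds a current Annual Certificate from the Sundale Commission; but there is no Annual Certificate in force, so (a) is unavailable.
Exception (b) does not apply: employees are paid cash wages.
All of (c)'s requirements are met (the coverage ratio is 80%, less than the 91% limit; a current General Approval is held; a current General Waiver is held). But applying paragraphs (g)–(m): (g) is triggered — a current Annual Approval is held. (h) would limit (g) — the reference index is 762, meeting the 620 threshold — but (i) sets (h) aside: (i) is engaged — a current Schedule 2 Clearance is held. (j) would limit (i) — at least one employee exceeds 30 hours/week — but (k) sets (j) aside: (k) is triggered — a current Provisional Notice is held. (l) is engaged (the reportable unit count is 64, below the 69 limit), but is set aside by (m): (m) operates against (l): assessed value is $176,500, below the $204,000 limit. Exception (c) does not apply.
Exception (d) fails — the employer's headcount is 8, not under 8.
Exception (e) requires that all employees are immediate family members of the owner; but at least one employee is not a family member, so (e) is unavailable.
No exception applies. The general rule governs.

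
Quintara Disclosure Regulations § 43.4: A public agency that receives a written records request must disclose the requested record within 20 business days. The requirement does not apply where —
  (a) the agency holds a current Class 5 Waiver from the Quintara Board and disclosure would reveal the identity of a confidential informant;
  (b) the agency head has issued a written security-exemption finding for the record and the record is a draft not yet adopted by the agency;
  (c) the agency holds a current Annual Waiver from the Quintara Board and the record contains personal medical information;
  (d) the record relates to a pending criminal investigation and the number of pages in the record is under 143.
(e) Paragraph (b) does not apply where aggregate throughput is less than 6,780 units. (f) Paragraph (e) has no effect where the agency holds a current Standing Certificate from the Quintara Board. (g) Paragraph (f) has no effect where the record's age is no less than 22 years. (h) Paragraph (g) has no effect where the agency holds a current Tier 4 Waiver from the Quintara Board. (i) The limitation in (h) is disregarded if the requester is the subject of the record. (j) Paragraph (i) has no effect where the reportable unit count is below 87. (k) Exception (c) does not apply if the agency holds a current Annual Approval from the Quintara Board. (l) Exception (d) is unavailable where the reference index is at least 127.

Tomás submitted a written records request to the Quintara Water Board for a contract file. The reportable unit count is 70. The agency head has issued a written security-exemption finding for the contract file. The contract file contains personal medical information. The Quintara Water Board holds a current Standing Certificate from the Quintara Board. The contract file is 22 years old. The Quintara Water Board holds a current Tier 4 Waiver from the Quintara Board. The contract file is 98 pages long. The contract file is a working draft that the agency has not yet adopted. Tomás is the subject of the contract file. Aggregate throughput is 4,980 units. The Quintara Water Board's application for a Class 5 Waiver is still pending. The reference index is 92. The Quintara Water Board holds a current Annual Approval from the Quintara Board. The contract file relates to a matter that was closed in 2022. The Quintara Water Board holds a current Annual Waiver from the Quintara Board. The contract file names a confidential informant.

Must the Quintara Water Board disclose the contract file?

No — exception (b) applies; the Quintara Water Board is not required to disclose the contract file.

Exception (a) does not apply: the Class 5 Waiver is not current.
Exception (b): a written security-exemption finding has been issued; the contract file is an unadopted draft — every condition holds. As to paragraphs (e)–(j): (e) would limit (b) — aggregate throughput is 4,980 units, less than the 6,780 units limit — but (f) sets (e) aside: (f) operates against (e): a current Standing Certificate is held. (g) would limit (f) — the record's age is 22 years, meeting the 22 years threshold — but (h) sets (g) aside: (h) operates — a current Tier 4 Waiver is held. (i) would limit (h) — Tomás is the subject of the contract file — but (j) sets (i) aside: (j) operates against (i): the reportable unit count is 70, below the 87 limit. Exception (b) stands.
Exception (c): a current Annual Waiver is held; the contract file contains personal medical information — every condition holds. However, paragraph (k) must be considered: (k) operates — a current Annual Approval is held. So (c) is unavailable.
Exception (d) fails — the contract file relates to a closed matter.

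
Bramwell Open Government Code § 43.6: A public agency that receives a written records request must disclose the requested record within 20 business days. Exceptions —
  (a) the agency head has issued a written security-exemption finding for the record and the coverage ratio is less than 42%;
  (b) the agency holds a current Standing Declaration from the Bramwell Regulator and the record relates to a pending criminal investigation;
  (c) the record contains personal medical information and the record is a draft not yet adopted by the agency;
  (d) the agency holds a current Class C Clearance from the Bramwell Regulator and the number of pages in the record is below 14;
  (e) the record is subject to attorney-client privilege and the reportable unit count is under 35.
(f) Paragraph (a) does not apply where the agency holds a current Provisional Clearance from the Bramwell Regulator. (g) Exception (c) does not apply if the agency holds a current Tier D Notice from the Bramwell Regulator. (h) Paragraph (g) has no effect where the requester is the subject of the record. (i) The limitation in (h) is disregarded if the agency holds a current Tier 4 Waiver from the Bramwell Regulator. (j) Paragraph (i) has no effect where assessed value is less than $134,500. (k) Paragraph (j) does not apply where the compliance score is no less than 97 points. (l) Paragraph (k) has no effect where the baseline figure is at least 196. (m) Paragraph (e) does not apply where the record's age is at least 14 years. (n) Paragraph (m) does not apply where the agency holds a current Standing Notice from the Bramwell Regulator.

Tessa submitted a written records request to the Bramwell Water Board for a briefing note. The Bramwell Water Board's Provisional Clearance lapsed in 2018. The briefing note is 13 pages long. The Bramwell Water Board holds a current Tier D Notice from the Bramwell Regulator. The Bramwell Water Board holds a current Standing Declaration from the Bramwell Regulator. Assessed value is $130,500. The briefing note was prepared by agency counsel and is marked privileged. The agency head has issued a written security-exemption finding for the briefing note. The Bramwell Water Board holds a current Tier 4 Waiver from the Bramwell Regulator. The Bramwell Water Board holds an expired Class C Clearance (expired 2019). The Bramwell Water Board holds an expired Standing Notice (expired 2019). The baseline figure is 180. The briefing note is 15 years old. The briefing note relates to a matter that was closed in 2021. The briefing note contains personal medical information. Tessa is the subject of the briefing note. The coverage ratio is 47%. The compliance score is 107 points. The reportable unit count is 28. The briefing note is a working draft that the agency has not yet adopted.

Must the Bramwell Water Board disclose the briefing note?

Exception (a) does not apply: the coverage ratio is 47%, not less than 42%.
Exception (b) requires that the record relates to a pending criminal investigation; but the briefing note relates to a closed matter, so (b) is unavailable.
All of (c)'s requirements are met (the briefing note contains personal medical information; the briefing note is an unadopted draft). But: (g) is triggered — a current Tier D Notice is held. (h) would limit (g) — Tessa is the subject of the briefing note — but (i) sets (h) aside: (i) operates against (h): a current Tier 4 Waiver is held. (j) would limit (i) — assessed value is $130,500, less than the $134,500 limit — but (k) sets (j) aside: (k) operates against (j): the compliance score is 107 points, meeting the 97 points threshold. (l) is not triggered (the baseline figure is 180, short of 196), so (k) stands. Exception (c) does not apply.
Exception (d) requires that the agency holds a current Class C Clearance from the Bramwell Regulator; but no current Class C Clearance is held, so (d) is unavailable.
All of (e)'s requirements are met (the briefing note is privileged; the reportable unit count is 28, under the 35 limit). But applying paragraphs (m)–(n): (m) operates against (e): the record's age is 15 years, meeting the 14 years threshold. (n), which would lift (m), is not triggered — there is no Standing Notice in force. So (e) is unavailable.
No exception applies. The general rule governs.

Yes — the Bramwell Water Board must disclose the briefing note.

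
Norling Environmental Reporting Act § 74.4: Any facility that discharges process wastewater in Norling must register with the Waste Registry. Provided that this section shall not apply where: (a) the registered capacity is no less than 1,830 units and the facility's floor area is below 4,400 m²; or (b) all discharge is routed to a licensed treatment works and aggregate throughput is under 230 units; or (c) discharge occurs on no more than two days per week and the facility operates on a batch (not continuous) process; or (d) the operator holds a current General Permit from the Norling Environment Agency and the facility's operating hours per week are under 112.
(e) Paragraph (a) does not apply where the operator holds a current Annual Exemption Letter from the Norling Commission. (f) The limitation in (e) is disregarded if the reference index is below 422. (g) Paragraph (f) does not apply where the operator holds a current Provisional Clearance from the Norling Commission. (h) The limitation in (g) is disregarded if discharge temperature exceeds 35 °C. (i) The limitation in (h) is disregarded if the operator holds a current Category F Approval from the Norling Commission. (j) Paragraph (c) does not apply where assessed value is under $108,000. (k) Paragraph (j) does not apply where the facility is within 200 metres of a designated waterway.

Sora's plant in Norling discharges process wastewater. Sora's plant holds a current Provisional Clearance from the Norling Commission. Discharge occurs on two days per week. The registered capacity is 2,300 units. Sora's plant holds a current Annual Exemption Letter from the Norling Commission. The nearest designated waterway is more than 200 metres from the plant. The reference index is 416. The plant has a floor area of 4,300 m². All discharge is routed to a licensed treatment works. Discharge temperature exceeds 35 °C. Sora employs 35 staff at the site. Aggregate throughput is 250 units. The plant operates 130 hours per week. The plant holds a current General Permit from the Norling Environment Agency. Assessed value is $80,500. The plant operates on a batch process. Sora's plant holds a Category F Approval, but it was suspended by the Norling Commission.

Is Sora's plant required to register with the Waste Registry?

No — exception (a) applies; Sora's plant is not required to register with the Waste Registry.

Exception (a) is satisfied on its face — the registered capacity is 2,300 units, meeting the 1,830 units threshold; the facility's floor area is 4,300 m², below the 4,400 m² limit. Considering the limiting provisions: (e) would limit (a) — a current Annual Exemption Letter is held — but (f) sets (e) aside: (f) operates against (e): the reference index is 416, below the 422 limit. (g) is engaged (a current Provisional Clearance is held), but is displaced by (h): (h) applies — discharge temperature exceeds 35 °C. (i), which would lift (h), does not operate here — the Category F Approval is not current. So (a) applies.
Exception (b) fails — aggregate throughput is 250 units, not under 230 units.
Exception (c): discharge occurs on no more than two days per week; the facility operates on a batch process — every condition holds. But: (j) applies — assessed value is $80,500, under the $108,000 limit. (k) is inapplicable (the plant is more than 200 m from any designated waterway), so (j) stands. Exception (c) does not apply.
Exception (d) requires that the facility's operating hours per week are under 112; but the facility's operating hours per week are 130, not under 112, so (d) is unavailable.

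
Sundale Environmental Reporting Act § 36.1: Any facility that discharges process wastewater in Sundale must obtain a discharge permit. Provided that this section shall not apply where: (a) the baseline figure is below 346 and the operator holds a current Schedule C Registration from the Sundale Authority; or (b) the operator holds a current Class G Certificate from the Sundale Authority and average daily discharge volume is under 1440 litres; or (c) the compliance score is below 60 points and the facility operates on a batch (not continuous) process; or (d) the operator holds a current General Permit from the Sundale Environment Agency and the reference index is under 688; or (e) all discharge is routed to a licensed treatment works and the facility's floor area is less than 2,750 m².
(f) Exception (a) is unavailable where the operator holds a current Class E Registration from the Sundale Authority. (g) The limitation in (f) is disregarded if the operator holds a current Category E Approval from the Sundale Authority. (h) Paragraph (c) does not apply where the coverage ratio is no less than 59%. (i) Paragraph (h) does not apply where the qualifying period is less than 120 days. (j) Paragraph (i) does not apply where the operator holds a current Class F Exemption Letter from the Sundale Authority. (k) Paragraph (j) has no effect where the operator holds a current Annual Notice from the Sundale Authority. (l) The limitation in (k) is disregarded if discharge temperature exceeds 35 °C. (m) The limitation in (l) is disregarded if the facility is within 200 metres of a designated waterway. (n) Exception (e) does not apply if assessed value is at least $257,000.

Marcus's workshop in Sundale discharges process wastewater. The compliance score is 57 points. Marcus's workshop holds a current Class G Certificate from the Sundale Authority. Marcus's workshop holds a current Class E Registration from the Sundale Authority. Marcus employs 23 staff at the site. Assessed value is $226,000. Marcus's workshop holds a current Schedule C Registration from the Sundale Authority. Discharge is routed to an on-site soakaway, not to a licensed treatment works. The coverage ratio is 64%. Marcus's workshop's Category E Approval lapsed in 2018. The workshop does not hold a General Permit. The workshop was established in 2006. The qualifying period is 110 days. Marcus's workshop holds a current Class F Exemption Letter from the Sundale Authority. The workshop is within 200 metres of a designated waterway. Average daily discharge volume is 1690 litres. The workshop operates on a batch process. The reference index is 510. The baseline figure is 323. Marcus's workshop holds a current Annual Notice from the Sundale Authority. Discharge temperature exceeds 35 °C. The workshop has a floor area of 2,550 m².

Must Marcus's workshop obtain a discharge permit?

No — exception (c) applies; Marcus's workshop is not required to obtain a discharge permit.

All of (a)'s requirements are met (the baseline figure is 323, below the 346 limit; a current Schedule C Registration is held). But applying paragraphs (f)–(g): (f) operates — a current Class E Registration is held. (g) is not triggered (no current Category E Approval is held), so (f) stands. So (a) is unavailable.
Exception (b) requires that average daily discharge volume is under 1440 litres; but average daily discharge volume is 1690 litres, not under 1440 litres, so (b) is unavailable.
Exception (c): the compliance score is 57 points, below the 60 points limit; the facility operates on a batch process — every condition holds. As to paragraphs (h)–(m): (h) is engaged (the coverage ratio is 64%, meeting the 59% threshold), but is itself disapplied by (i): (i) operates against (h): the qualifying period is 110 days, less than the 120 days limit. (j) would limit (i) — a current Class F Exemption Letter is held — but (k) sets (j) aside: (k) is engaged — a current Annual Notice is held. (l) would limit (k) — discharge temperature exceeds 35 °C — but (m) sets (l) aside: (m) is triggered — the workshop is within 200 m of a designated waterway. (c) remains available.
Exception (d) does not apply: no General Permit is held.
Exception (e) fails — discharge is not routed to a licensed treatment works.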